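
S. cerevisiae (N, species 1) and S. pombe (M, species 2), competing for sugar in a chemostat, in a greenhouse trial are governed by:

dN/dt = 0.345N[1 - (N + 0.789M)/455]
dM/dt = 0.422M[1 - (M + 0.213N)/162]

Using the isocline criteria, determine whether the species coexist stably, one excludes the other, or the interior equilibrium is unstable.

Compare the nullcline intercepts: K1/α12 = 455/0.789 = 577 > K2 = 162; K2/α21 = 162/0.213 = 761 > K1 = 455.
Since both inequalities hold, each species can invade when rare, so the interior equilibrium is stable.

stable coexistence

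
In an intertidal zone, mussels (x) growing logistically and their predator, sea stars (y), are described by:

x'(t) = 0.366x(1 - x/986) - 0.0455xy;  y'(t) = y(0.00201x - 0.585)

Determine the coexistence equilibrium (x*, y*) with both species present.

x* ≈ 291, y* ≈ 5.67

From dy/dt = 0 with y > 0: 0.00201x* = 0.585, so x* = 291.
Substitute into dx/dt = 0: 0.366(1 - 291/986) = 0.0455y*.
The bracket is 0.705, giving y* = 0.258/0.0455 = 5.67.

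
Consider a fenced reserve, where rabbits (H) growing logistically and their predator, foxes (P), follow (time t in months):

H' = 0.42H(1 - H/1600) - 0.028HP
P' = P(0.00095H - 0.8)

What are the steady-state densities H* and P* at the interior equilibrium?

From dP/dt = 0 with P > 0: 0.00095H* = 0.8, so H* = 842.
Substitute into dH/dt = 0: 0.42(1 - 842/1600) = 0.028P*.
The bracket is 0.474, giving P* = 0.199/0.028 = 7.11.

H* ≈ 842, P* ≈ 7.11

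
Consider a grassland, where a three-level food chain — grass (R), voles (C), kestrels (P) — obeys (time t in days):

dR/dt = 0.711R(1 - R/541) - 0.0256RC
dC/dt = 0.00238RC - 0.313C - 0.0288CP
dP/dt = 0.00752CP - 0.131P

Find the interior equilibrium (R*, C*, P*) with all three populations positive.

From dP/dt = 0: 0.00752C* = 0.131, so C* = 17.4.
From dR/dt = 0: 0.711(1 - R*/541) = 0.0256·17.4, giving R* = 541·(1 - 0.627) = 202.
From dC/dt = 0: 0.00238·202 - 0.313 = 0.0288P*, so P* = 0.167/0.0288 = 5.8.

R* ≈ 202, C* ≈ 17.4, P* ≈ 5.8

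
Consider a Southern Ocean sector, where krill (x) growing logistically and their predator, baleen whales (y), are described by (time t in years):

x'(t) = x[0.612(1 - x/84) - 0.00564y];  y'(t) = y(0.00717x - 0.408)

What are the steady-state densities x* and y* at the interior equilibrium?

From dy/dt = 0 with y > 0: 0.00717x* = 0.408, so x* = 56.9.
Substitute into dx/dt = 0: 0.612(1 - 56.9/84) = 0.00564y*.
The bracket is 0.323, giving y* = 0.197/0.00564 = 35.

x* ≈ 56.9, y* ≈ 35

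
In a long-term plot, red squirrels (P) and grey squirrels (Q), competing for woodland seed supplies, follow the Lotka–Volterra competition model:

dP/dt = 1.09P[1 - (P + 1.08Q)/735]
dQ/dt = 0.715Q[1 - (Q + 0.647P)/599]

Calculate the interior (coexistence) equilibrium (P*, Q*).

Setting both brackets to zero gives the nullclines P + 1.08Q = 735 and 0.647P + Q = 599.
Substituting Q = 599 - 0.647P into the first: P(1 - 1.08·0.647) = 735 - 1.08·599.
So P* = 88.1/0.301 = 292, and then Q* = 599 - 0.647·292 = 410.

P* ≈ 292, Q* ≈ 410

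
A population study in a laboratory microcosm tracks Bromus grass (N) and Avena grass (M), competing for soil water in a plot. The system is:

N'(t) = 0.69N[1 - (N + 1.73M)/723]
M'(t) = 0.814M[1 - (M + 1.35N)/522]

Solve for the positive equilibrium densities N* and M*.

N* ≈ 135, M* ≈ 340

Setting both brackets to zero gives the nullclines N + 1.73M = 723 and 1.35N + M = 522.
Substituting M = 522 - 1.35N into the first: N(1 - 1.73·1.35) = 723 - 1.73·522.
So N* = -180/-1.34 = 135, and then M* = 522 - 1.35·135 = 340.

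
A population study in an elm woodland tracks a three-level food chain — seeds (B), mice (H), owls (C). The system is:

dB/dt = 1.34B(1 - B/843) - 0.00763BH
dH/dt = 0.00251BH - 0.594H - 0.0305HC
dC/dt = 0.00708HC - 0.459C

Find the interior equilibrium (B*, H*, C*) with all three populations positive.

B* ≈ 532, H* ≈ 64.8, C* ≈ 24.3

From dC/dt = 0: 0.00708H* = 0.459, so H* = 64.8.
From dB/dt = 0: 1.34(1 - B*/843) = 0.00763·64.8, giving B* = 843·(1 - 0.369) = 532.
From dH/dt = 0: 0.00251·532 - 0.594 = 0.0305C*, so C* = 0.741/0.0305 = 24.3.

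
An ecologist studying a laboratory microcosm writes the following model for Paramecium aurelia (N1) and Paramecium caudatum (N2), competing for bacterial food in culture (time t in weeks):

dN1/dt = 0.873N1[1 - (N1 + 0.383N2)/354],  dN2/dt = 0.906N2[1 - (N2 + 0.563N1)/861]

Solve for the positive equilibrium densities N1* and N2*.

Setting both brackets to zero gives the nullclines N1 + 0.383N2 = 354 and 0.563N1 + N2 = 861.
Substituting N2 = 861 - 0.563N1 into the first: N1(1 - 0.383·0.563) = 354 - 0.383·861.
So N1* = 24.2/0.784 = 30.9, and then N2* = 861 - 0.563·30.9 = 844.

N1* ≈ 30.9, N2* ≈ 844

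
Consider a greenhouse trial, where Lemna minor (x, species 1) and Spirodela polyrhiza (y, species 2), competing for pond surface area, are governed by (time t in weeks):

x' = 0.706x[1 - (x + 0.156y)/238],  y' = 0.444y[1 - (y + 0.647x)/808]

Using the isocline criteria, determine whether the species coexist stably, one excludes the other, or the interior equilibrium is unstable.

stable coexistence

Compare the nullcline intercepts: K1/α12 = 238/0.156 = 1530 > K2 = 808; K2/α21 = 808/0.647 = 1250 > K1 = 238.
Since both inequalities hold, each species can invade when rare, so the interior equilibrium is stable.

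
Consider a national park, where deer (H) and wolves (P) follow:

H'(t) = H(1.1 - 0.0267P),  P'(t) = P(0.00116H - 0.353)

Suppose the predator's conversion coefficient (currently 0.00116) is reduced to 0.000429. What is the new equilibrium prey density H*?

At the interior fixed point, setting dP/dt = 0 with P > 0 fixes H* = (predator death rate)/(HP coefficient) — independent of the other coefficients.
With the change, H* = 0.353/0.000429 = 823; it rises from 304.

H* ≈ 823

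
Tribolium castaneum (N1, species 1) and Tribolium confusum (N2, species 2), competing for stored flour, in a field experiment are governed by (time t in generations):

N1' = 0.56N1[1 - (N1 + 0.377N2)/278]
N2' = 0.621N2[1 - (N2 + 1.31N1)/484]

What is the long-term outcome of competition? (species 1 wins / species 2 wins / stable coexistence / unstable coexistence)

Compare the nullcline intercepts: K1/α12 = 278/0.377 = 737 > K2 = 484; K2/α21 = 484/1.31 = 369 > K1 = 278.
Since both inequalities hold, each species can invade when rare, so the interior equilibrium is stable.

stable coexistence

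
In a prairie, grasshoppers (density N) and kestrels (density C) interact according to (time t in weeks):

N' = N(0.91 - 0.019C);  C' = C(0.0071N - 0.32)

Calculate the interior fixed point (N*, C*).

N* ≈ 45.1, C* ≈ 47.9

Set dC/dt = 0 with C > 0: 0.0071N - 0.32 = 0, so N* = 0.32/0.0071 = 45.1.
Set dN/dt = 0 with N > 0: 0.91 - 0.019C = 0, so C* = 0.91/0.019 = 47.9.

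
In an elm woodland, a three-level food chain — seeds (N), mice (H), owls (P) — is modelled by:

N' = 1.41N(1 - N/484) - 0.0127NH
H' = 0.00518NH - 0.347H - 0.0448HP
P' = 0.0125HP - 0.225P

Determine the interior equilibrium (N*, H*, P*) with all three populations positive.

N* ≈ 406, H* ≈ 18, P* ≈ 39.1

From dP/dt = 0: 0.0125H* = 0.225, so H* = 18.
From dN/dt = 0: 1.41(1 - N*/484) = 0.0127·18, giving N* = 484·(1 - 0.162) = 406.
From dH/dt = 0: 0.00518·406 - 0.347 = 0.0448P*, so P* = 1.75/0.0448 = 39.1.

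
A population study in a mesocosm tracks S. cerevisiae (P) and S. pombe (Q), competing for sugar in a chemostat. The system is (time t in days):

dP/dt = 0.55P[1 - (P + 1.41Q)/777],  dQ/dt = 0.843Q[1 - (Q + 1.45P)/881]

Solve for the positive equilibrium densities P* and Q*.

P* ≈ 445, Q* ≈ 235

Setting both brackets to zero gives the nullclines P + 1.41Q = 777 and 1.45P + Q = 881.
Substituting Q = 881 - 1.45P into the first: P(1 - 1.41·1.45) = 777 - 1.41·881.
So P* = -465/-1.04 = 445, and then Q* = 881 - 1.45·445 = 235.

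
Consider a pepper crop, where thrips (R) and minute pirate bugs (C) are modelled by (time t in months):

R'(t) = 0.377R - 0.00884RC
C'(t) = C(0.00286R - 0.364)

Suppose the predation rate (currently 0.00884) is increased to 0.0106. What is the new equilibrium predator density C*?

At the interior fixed point, setting dR/dt = 0 with R > 0 fixes C* = (prey growth rate)/(RC coefficient) — independent of the other coefficients.
With the change, C* = 0.377/0.0106 = 35.6; it falls from 42.6.

C* ≈ 35.6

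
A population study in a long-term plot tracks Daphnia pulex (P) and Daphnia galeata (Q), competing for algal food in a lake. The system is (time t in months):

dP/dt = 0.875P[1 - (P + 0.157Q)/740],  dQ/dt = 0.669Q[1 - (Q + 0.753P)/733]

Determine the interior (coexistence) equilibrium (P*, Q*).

Setting both brackets to zero gives the nullclines P + 0.157Q = 740 and 0.753P + Q = 733.
Substituting Q = 733 - 0.753P into the first: P(1 - 0.157·0.753) = 740 - 0.157·733.
So P* = 625/0.882 = 709, and then Q* = 733 - 0.753·709 = 199.

P* ≈ 709, Q* ≈ 199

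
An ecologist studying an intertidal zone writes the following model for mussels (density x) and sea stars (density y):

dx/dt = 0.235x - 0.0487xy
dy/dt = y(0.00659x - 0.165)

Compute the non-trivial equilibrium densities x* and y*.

Set dy/dt = 0 with y > 0: 0.00659x - 0.165 = 0, so x* = 0.165/0.00659 = 25.
Set dx/dt = 0 with x > 0: 0.235 - 0.0487y = 0, so y* = 0.235/0.0487 = 4.83.

x* ≈ 25, y* ≈ 4.83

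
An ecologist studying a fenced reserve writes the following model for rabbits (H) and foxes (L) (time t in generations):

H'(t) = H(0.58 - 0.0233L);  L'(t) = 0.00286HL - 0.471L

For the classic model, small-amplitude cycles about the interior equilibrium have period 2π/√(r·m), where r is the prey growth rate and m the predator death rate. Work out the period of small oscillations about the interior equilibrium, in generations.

T ≈ 12 generations

Here r = 0.58 and m = 0.471, so r·m = 0.273.
ω = √0.273 = 0.523 per generation, hence T = 2π/ω ≈ 12 generations.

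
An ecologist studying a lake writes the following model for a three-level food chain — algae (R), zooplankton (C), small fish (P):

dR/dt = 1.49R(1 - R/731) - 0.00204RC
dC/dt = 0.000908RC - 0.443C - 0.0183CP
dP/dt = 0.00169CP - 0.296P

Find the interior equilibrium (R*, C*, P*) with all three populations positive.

R* ≈ 556, C* ≈ 175, P* ≈ 3.37

From dP/dt = 0: 0.00169C* = 0.296, so C* = 175.
From dR/dt = 0: 1.49(1 - R*/731) = 0.00204·175, giving R* = 731·(1 - 0.24) = 556.
From dC/dt = 0: 0.000908·556 - 0.443 = 0.0183P*, so P* = 0.0616/0.0183 = 3.37.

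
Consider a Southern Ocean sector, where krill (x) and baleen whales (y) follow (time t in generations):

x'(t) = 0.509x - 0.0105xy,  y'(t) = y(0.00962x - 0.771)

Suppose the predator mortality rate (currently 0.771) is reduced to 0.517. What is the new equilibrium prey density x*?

x* ≈ 53.7

At the interior fixed point, setting dy/dt = 0 with y > 0 fixes x* = (predator death rate)/(xy coefficient) — independent of the other coefficients.
With the change, x* = 0.517/0.00962 = 53.7; it falls from 80.1.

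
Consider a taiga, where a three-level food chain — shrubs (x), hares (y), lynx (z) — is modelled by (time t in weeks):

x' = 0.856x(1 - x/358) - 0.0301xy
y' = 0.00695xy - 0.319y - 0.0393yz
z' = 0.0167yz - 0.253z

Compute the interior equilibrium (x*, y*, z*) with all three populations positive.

x* ≈ 167, y* ≈ 15.1, z* ≈ 21.5

From dz/dt = 0: 0.0167y* = 0.253, so y* = 15.1.
From dx/dt = 0: 0.856(1 - x*/358) = 0.0301·15.1, giving x* = 358·(1 - 0.533) = 167.
From dy/dt = 0: 0.00695·167 - 0.319 = 0.0393z*, so z* = 0.844/0.0393 = 21.5.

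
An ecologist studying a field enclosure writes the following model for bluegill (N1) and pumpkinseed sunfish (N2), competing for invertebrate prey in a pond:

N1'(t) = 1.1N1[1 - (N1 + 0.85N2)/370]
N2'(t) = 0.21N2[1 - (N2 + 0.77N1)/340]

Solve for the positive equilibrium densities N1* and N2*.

N1* ≈ 234, N2* ≈ 159

Setting both brackets to zero gives the nullclines N1 + 0.85N2 = 370 and 0.77N1 + N2 = 340.
Substituting N2 = 340 - 0.77N1 into the first: N1(1 - 0.85·0.77) = 370 - 0.85·340.
So N1* = 81/0.346 = 234, and then N2* = 340 - 0.77·234 = 159.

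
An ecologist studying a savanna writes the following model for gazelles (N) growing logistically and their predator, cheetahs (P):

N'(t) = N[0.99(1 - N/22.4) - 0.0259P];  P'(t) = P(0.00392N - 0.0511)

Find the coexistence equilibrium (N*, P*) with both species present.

N* ≈ 13, P* ≈ 16

From dP/dt = 0 with P > 0: 0.00392N* = 0.0511, so N* = 13.
Substitute into dN/dt = 0: 0.99(1 - 13/22.4) = 0.0259P*.
The bracket is 0.418, giving P* = 0.414/0.0259 = 16.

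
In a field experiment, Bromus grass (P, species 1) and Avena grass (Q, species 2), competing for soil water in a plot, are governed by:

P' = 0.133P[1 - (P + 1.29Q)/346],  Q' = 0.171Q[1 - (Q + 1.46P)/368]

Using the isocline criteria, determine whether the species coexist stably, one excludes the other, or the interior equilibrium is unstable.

unstable coexistence (outcome depends on initial conditions)

Compare the nullcline intercepts: K1/α12 = 346/1.29 = 268 < K2 = 368; K2/α21 = 368/1.46 = 252 < K1 = 346.
Since both are reversed, neither can invade when rare; the interior point is a saddle.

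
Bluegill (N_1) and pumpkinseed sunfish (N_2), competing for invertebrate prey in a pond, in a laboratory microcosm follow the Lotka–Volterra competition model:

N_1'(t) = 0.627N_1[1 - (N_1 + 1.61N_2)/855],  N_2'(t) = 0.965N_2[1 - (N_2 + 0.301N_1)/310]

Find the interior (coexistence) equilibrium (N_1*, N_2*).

N_1* ≈ 691, N_2* ≈ 102

Setting both brackets to zero gives the nullclines N_1 + 1.61N_2 = 855 and 0.301N_1 + N_2 = 310.
Substituting N_2 = 310 - 0.301N_1 into the first: N_1(1 - 1.61·0.301) = 855 - 1.61·310.
So N_1* = 356/0.515 = 691, and then N_2* = 310 - 0.301·691 = 102.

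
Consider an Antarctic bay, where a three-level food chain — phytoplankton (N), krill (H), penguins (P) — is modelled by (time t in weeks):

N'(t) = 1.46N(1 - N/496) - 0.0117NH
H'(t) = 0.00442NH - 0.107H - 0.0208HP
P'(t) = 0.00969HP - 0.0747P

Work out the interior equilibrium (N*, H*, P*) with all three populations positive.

N* ≈ 465, H* ≈ 7.71, P* ≈ 93.7

From dP/dt = 0: 0.00969H* = 0.0747, so H* = 7.71.
From dN/dt = 0: 1.46(1 - N*/496) = 0.0117·7.71, giving N* = 496·(1 - 0.0618) = 465.
From dH/dt = 0: 0.00442·465 - 0.107 = 0.0208P*, so P* = 1.95/0.0208 = 93.7.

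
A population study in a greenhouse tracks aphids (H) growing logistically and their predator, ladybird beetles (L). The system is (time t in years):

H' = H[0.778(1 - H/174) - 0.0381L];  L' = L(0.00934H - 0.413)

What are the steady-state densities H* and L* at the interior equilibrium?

H* ≈ 44.2, L* ≈ 15.2

From dL/dt = 0 with L > 0: 0.00934H* = 0.413, so H* = 44.2.
Substitute into dH/dt = 0: 0.778(1 - 44.2/174) = 0.0381L*.
The bracket is 0.746, giving L* = 0.58/0.0381 = 15.2.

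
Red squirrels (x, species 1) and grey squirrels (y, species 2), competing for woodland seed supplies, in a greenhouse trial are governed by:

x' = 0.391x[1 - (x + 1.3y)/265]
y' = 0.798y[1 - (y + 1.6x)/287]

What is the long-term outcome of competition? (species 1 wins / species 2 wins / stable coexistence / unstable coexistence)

Compare the nullcline intercepts: K1/α12 = 265/1.3 = 204 < K2 = 287; K2/α21 = 287/1.6 = 179 < K1 = 265.
Since both are reversed, neither can invade when rare; the interior point is a saddle.

unstable coexistence (outcome depends on initial conditions)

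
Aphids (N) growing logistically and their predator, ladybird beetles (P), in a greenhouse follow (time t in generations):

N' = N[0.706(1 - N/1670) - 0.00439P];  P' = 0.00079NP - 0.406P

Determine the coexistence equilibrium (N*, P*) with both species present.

From dP/dt = 0 with P > 0: 0.00079N* = 0.406, so N* = 514.
Substitute into dN/dt = 0: 0.706(1 - 514/1670) = 0.00439P*.
The bracket is 0.692, giving P* = 0.489/0.00439 = 111.

N* ≈ 514, P* ≈ 111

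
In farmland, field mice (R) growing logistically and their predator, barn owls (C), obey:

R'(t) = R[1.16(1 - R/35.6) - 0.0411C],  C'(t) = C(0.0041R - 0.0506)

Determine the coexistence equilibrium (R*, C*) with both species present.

R* ≈ 12.3, C* ≈ 18.4

From dC/dt = 0 with C > 0: 0.0041R* = 0.0506, so R* = 12.3.
Substitute into dR/dt = 0: 1.16(1 - 12.3/35.6) = 0.0411C*.
The bracket is 0.653, giving C* = 0.758/0.0411 = 18.4.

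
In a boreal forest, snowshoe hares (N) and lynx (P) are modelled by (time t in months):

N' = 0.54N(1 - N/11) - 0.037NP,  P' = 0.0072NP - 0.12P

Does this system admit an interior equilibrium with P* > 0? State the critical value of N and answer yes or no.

Threshold N = 16.7; K < 16.7, so no, the predator goes extinct.

The predator equation gives dP/dt > 0 only when N > 0.12/0.0072 = 16.7.
Without the predator, N → K = 11. Since 11 < 16.7, the predator cannot invade.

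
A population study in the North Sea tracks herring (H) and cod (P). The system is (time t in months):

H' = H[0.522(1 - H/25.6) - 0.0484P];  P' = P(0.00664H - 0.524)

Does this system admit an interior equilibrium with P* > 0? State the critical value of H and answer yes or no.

Threshold H = 78.9; K < 78.9, so no, the predator goes extinct.

The predator equation gives dP/dt > 0 only when H > 0.524/0.00664 = 78.9.
Without the predator, H → K = 25.6. Since 25.6 < 78.9, the predator cannot invade.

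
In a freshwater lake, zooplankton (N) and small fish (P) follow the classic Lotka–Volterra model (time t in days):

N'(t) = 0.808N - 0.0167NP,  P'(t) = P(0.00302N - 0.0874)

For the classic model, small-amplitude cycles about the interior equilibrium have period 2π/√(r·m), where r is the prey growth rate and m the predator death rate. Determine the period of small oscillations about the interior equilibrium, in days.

Here r = 0.808 and m = 0.0874, so r·m = 0.0706.
ω = √0.0706 = 0.266 per day, hence T = 2π/ω ≈ 23.6 days.

T ≈ 23.6 days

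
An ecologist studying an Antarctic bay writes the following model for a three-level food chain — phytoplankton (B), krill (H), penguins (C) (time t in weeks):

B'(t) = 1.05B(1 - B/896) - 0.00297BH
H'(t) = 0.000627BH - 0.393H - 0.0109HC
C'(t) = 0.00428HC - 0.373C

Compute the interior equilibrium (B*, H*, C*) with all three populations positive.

From dC/dt = 0: 0.00428H* = 0.373, so H* = 87.1.
From dB/dt = 0: 1.05(1 - B*/896) = 0.00297·87.1, giving B* = 896·(1 - 0.247) = 675.
From dH/dt = 0: 0.000627·675 - 0.393 = 0.0109C*, so C* = 0.0303/0.0109 = 2.78.

B* ≈ 675, H* ≈ 87.1, C* ≈ 2.78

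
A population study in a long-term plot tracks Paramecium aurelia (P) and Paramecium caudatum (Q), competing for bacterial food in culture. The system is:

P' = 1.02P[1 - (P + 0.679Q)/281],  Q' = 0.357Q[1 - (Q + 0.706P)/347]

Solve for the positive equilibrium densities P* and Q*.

Setting both brackets to zero gives the nullclines P + 0.679Q = 281 and 0.706P + Q = 347.
Substituting Q = 347 - 0.706P into the first: P(1 - 0.679·0.706) = 281 - 0.679·347.
So P* = 45.4/0.521 = 87.2, and then Q* = 347 - 0.706·87.2 = 285.

P* ≈ 87.2, Q* ≈ 285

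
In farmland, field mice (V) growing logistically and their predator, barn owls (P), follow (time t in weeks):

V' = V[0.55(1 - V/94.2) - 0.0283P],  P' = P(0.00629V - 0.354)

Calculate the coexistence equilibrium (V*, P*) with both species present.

From dP/dt = 0 with P > 0: 0.00629V* = 0.354, so V* = 56.3.
Substitute into dV/dt = 0: 0.55(1 - 56.3/94.2) = 0.0283P*.
The bracket is 0.403, giving P* = 0.221/0.0283 = 7.82.

V* ≈ 56.3, P* ≈ 7.82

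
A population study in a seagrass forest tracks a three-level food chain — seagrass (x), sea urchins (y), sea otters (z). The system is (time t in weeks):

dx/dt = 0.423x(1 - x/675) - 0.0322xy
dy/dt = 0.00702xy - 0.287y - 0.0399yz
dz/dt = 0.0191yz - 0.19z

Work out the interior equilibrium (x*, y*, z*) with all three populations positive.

x* ≈ 164, y* ≈ 9.95, z* ≈ 21.6

From dz/dt = 0: 0.0191y* = 0.19, so y* = 9.95.
From dx/dt = 0: 0.423(1 - x*/675) = 0.0322·9.95, giving x* = 675·(1 - 0.757) = 164.
From dy/dt = 0: 0.00702·164 - 0.287 = 0.0399z*, so z* = 0.863/0.0399 = 21.6.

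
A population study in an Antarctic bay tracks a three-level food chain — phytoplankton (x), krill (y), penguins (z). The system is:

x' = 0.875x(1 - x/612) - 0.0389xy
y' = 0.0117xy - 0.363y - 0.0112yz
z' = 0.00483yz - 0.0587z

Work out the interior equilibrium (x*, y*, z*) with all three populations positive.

From dz/dt = 0: 0.00483y* = 0.0587, so y* = 12.2.
From dx/dt = 0: 0.875(1 - x*/612) = 0.0389·12.2, giving x* = 612·(1 - 0.54) = 281.
From dy/dt = 0: 0.0117·281 - 0.363 = 0.0112z*, so z* = 2.93/0.0112 = 261.

x* ≈ 281, y* ≈ 12.2, z* ≈ 261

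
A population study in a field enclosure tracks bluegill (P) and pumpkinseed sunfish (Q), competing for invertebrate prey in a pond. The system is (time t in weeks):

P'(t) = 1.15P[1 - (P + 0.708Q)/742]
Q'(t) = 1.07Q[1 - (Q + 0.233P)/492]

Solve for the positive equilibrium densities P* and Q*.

P* ≈ 471, Q* ≈ 382

Setting both brackets to zero gives the nullclines P + 0.708Q = 742 and 0.233P + Q = 492.
Substituting Q = 492 - 0.233P into the first: P(1 - 0.708·0.233) = 742 - 0.708·492.
So P* = 394/0.835 = 471, and then Q* = 492 - 0.233·471 = 382.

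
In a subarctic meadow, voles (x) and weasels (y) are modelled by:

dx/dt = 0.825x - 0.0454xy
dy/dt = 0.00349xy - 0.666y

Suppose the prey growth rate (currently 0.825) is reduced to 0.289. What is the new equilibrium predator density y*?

y* ≈ 6.37

At the interior fixed point, setting dx/dt = 0 with x > 0 fixes y* = (prey growth rate)/(xy coefficient) — independent of the other coefficients.
With the change, y* = 0.289/0.0454 = 6.37; it falls from 18.2.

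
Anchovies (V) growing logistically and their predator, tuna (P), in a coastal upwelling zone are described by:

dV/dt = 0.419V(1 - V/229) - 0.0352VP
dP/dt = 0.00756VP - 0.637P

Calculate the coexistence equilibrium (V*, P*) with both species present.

V* ≈ 84.3, P* ≈ 7.52

From dP/dt = 0 with P > 0: 0.00756V* = 0.637, so V* = 84.3.
Substitute into dV/dt = 0: 0.419(1 - 84.3/229) = 0.0352P*.
The bracket is 0.632, giving P* = 0.265/0.0352 = 7.52.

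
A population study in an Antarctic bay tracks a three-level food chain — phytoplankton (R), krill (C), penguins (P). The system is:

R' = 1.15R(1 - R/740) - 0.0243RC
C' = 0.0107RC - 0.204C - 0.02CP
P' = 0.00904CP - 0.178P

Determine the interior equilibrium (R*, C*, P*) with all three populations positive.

R* ≈ 432, C* ≈ 19.7, P* ≈ 221

From dP/dt = 0: 0.00904C* = 0.178, so C* = 19.7.
From dR/dt = 0: 1.15(1 - R*/740) = 0.0243·19.7, giving R* = 740·(1 - 0.416) = 432.
From dC/dt = 0: 0.0107·432 - 0.204 = 0.02P*, so P* = 4.42/0.02 = 221.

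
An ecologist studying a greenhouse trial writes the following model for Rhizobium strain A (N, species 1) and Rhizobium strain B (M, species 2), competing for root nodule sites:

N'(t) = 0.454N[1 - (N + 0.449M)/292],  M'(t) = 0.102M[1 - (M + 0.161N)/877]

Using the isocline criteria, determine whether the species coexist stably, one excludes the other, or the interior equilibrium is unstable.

Compare the nullcline intercepts: K1/α12 = 292/0.449 = 650 < K2 = 877; K2/α21 = 877/0.161 = 5450 > K1 = 292.
Since the inequalities point opposite ways, species 2 can invade but species 1 cannot.

species 2 excludes species 1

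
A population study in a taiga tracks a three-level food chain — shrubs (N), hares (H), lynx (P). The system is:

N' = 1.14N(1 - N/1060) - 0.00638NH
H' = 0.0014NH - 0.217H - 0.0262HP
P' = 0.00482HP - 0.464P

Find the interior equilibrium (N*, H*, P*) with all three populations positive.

N* ≈ 489, H* ≈ 96.3, P* ≈ 17.8

From dP/dt = 0: 0.00482H* = 0.464, so H* = 96.3.
From dN/dt = 0: 1.14(1 - N*/1060) = 0.00638·96.3, giving N* = 1060·(1 - 0.539) = 489.
From dH/dt = 0: 0.0014·489 - 0.217 = 0.0262P*, so P* = 0.467/0.0262 = 17.8.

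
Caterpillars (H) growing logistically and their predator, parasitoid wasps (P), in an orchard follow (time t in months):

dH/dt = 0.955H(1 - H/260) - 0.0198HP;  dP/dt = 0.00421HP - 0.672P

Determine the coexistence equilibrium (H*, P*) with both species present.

H* ≈ 160, P* ≈ 18.6

From dP/dt = 0 with P > 0: 0.00421H* = 0.672, so H* = 160.
Substitute into dH/dt = 0: 0.955(1 - 160/260) = 0.0198P*.
The bracket is 0.386, giving P* = 0.369/0.0198 = 18.6.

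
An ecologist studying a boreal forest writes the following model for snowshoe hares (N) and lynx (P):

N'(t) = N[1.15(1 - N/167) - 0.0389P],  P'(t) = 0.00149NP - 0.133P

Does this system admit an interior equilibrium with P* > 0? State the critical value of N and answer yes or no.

The predator equation gives dP/dt > 0 only when N > 0.133/0.00149 = 89.3.
Without the predator, N → K = 167. Since 167 > 89.3, the predator can invade and persist.

Threshold N = 89.3; K > 89.3, so yes, the predator persists.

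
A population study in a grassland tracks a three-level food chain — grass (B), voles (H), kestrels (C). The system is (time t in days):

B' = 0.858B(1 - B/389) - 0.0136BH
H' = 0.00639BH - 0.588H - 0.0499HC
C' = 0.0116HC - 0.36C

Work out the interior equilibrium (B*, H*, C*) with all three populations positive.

B* ≈ 198, H* ≈ 31, C* ≈ 13.5

From dC/dt = 0: 0.0116H* = 0.36, so H* = 31.
From dB/dt = 0: 0.858(1 - B*/389) = 0.0136·31, giving B* = 389·(1 - 0.492) = 198.
From dH/dt = 0: 0.00639·198 - 0.588 = 0.0499C*, so C* = 0.675/0.0499 = 13.5.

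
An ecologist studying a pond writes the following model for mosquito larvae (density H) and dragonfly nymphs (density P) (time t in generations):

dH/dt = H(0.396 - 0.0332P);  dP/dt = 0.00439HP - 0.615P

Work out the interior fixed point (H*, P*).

Set dP/dt = 0 with P > 0: 0.00439H - 0.615 = 0, so H* = 0.615/0.00439 = 140.
Set dH/dt = 0 with H > 0: 0.396 - 0.0332P = 0, so P* = 0.396/0.0332 = 11.9.

H* ≈ 140, P* ≈ 11.9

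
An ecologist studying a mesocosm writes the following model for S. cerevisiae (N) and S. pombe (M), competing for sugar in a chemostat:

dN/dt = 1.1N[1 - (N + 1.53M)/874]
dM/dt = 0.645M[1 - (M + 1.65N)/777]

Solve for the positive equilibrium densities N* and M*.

N* ≈ 207, M* ≈ 436

Setting both brackets to zero gives the nullclines N + 1.53M = 874 and 1.65N + M = 777.
Substituting M = 777 - 1.65N into the first: N(1 - 1.53·1.65) = 874 - 1.53·777.
So N* = -315/-1.52 = 207, and then M* = 777 - 1.65·207 = 436.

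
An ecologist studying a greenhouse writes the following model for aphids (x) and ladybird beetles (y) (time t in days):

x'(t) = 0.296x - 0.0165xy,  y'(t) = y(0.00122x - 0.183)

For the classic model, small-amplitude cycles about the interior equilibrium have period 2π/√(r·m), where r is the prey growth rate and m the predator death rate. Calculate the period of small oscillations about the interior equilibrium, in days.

T ≈ 27 days

Here r = 0.296 and m = 0.183, so r·m = 0.0542.
ω = √0.0542 = 0.233 per day, hence T = 2π/ω ≈ 27 days.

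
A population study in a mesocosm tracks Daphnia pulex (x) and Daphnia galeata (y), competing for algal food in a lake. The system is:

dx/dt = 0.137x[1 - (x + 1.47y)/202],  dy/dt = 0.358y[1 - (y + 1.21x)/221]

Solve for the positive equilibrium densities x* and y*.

x* ≈ 158, y* ≈ 30.1

Setting both brackets to zero gives the nullclines x + 1.47y = 202 and 1.21x + y = 221.
Substituting y = 221 - 1.21x into the first: x(1 - 1.47·1.21) = 202 - 1.47·221.
So x* = -123/-0.779 = 158, and then y* = 221 - 1.21·158 = 30.1.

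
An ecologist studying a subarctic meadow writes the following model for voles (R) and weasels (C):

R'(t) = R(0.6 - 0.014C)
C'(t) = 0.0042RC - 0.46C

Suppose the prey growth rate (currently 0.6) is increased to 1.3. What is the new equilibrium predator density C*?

At the interior fixed point, setting dR/dt = 0 with R > 0 fixes C* = (prey growth rate)/(RC coefficient) — independent of the other coefficients.
With the change, C* = 1.3/0.014 = 92.9; it rises from 42.9.

C* ≈ 92.9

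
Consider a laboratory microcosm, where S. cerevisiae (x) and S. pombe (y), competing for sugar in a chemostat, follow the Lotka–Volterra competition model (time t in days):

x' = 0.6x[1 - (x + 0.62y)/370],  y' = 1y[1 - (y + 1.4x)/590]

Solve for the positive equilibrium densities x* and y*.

x* ≈ 31.8, y* ≈ 545

Setting both brackets to zero gives the nullclines x + 0.62y = 370 and 1.4x + y = 590.
Substituting y = 590 - 1.4x into the first: x(1 - 0.62·1.4) = 370 - 0.62·590.
So x* = 4.2/0.132 = 31.8, and then y* = 590 - 1.4·31.8 = 545.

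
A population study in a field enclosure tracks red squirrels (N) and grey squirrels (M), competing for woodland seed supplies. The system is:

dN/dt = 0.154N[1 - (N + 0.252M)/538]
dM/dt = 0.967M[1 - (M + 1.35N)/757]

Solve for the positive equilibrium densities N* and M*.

N* ≈ 526, M* ≈ 46.5

Setting both brackets to zero gives the nullclines N + 0.252M = 538 and 1.35N + M = 757.
Substituting M = 757 - 1.35N into the first: N(1 - 0.252·1.35) = 538 - 0.252·757.
So N* = 347/0.66 = 526, and then M* = 757 - 1.35·526 = 46.5.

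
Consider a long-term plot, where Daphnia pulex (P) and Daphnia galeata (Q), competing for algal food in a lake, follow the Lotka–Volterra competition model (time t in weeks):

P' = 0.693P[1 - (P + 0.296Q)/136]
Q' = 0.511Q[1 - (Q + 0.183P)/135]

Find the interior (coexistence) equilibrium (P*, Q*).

P* ≈ 102, Q* ≈ 116

Setting both brackets to zero gives the nullclines P + 0.296Q = 136 and 0.183P + Q = 135.
Substituting Q = 135 - 0.183P into the first: P(1 - 0.296·0.183) = 136 - 0.296·135.
So P* = 96/0.946 = 102, and then Q* = 135 - 0.183·102 = 116.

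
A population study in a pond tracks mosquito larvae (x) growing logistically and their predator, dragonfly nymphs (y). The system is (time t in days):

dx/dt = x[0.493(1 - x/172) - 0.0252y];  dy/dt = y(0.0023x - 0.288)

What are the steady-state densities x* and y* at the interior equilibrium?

From dy/dt = 0 with y > 0: 0.0023x* = 0.288, so x* = 125.
Substitute into dx/dt = 0: 0.493(1 - 125/172) = 0.0252y*.
The bracket is 0.272, giving y* = 0.134/0.0252 = 5.32.

x* ≈ 125, y* ≈ 5.32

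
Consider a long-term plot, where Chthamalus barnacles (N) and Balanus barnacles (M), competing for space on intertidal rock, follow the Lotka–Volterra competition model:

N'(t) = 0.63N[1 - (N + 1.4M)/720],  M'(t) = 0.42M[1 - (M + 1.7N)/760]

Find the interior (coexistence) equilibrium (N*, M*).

Setting both brackets to zero gives the nullclines N + 1.4M = 720 and 1.7N + M = 760.
Substituting M = 760 - 1.7N into the first: N(1 - 1.4·1.7) = 720 - 1.4·760.
So N* = -344/-1.38 = 249, and then M* = 760 - 1.7·249 = 336.

N* ≈ 249, M* ≈ 336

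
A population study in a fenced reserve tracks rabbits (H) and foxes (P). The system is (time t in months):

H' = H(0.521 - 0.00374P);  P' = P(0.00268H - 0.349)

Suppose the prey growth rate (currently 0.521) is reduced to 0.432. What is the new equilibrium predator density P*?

At the interior fixed point, setting dH/dt = 0 with H > 0 fixes P* = (prey growth rate)/(HP coefficient) — independent of the other coefficients.
With the change, P* = 0.432/0.00374 = 116; it falls from 139.

P* ≈ 116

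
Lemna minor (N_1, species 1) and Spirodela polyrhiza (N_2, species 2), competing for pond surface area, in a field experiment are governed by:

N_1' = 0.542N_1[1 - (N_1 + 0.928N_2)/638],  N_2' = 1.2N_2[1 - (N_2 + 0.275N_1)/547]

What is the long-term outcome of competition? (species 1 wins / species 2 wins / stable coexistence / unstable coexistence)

Compare the nullcline intercepts: K1/α12 = 638/0.928 = 688 > K2 = 547; K2/α21 = 547/0.275 = 1990 > K1 = 638.
Since both inequalities hold, each species can invade when rare, so the interior equilibrium is stable.

stable coexistence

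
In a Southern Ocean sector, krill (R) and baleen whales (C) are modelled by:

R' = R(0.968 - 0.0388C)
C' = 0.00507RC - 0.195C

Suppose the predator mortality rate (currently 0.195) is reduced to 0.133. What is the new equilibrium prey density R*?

R* ≈ 26.2

At the interior fixed point, setting dC/dt = 0 with C > 0 fixes R* = (predator death rate)/(RC coefficient) — independent of the other coefficients.
With the change, R* = 0.133/0.00507 = 26.2; it falls from 38.5.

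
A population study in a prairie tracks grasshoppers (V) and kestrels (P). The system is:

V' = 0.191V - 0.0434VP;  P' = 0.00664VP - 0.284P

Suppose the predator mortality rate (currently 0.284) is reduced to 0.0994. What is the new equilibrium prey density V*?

At the interior fixed point, setting dP/dt = 0 with P > 0 fixes V* = (predator death rate)/(VP coefficient) — independent of the other coefficients.
With the change, V* = 0.0994/0.00664 = 15; it falls from 42.8.

V* ≈ 15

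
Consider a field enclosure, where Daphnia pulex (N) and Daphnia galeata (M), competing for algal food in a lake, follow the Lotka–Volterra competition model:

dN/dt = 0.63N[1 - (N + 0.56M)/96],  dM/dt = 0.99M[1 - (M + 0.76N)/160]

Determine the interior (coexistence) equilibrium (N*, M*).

Setting both brackets to zero gives the nullclines N + 0.56M = 96 and 0.76N + M = 160.
Substituting M = 160 - 0.76N into the first: N(1 - 0.56·0.76) = 96 - 0.56·160.
So N* = 6.4/0.574 = 11.1, and then M* = 160 - 0.76·11.1 = 152.

N* ≈ 11.1, M* ≈ 152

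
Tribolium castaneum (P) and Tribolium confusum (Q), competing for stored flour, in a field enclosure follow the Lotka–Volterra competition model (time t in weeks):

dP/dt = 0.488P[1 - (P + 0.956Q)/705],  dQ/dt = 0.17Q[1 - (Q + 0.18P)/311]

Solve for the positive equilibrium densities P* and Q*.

P* ≈ 492, Q* ≈ 222

Setting both brackets to zero gives the nullclines P + 0.956Q = 705 and 0.18P + Q = 311.
Substituting Q = 311 - 0.18P into the first: P(1 - 0.956·0.18) = 705 - 0.956·311.
So P* = 408/0.828 = 492, and then Q* = 311 - 0.18·492 = 222.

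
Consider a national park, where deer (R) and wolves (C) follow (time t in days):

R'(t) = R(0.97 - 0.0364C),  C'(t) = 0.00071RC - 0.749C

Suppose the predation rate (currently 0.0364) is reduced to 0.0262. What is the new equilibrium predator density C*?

At the interior fixed point, setting dR/dt = 0 with R > 0 fixes C* = (prey growth rate)/(RC coefficient) — independent of the other coefficients.
With the change, C* = 0.97/0.0262 = 37; it rises from 26.6.

C* ≈ 37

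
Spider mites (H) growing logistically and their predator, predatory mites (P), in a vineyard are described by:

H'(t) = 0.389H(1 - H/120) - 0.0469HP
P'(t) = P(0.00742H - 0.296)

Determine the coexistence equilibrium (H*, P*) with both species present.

H* ≈ 39.9, P* ≈ 5.54

From dP/dt = 0 with P > 0: 0.00742H* = 0.296, so H* = 39.9.
Substitute into dH/dt = 0: 0.389(1 - 39.9/120) = 0.0469P*.
The bracket is 0.668, giving P* = 0.26/0.0469 = 5.54.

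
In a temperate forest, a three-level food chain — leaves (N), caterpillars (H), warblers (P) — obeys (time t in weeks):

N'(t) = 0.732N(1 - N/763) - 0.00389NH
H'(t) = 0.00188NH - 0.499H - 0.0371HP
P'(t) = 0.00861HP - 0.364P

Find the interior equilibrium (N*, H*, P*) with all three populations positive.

From dP/dt = 0: 0.00861H* = 0.364, so H* = 42.3.
From dN/dt = 0: 0.732(1 - N*/763) = 0.00389·42.3, giving N* = 763·(1 - 0.225) = 592.
From dH/dt = 0: 0.00188·592 - 0.499 = 0.0371P*, so P* = 0.613/0.0371 = 16.5.

N* ≈ 592, H* ≈ 42.3, P* ≈ 16.5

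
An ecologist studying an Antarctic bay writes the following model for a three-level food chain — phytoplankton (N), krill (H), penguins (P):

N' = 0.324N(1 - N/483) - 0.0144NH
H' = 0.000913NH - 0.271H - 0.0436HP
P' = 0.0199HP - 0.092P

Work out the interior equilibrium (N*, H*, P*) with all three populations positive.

N* ≈ 384, H* ≈ 4.62, P* ≈ 1.82

From dP/dt = 0: 0.0199H* = 0.092, so H* = 4.62.
From dN/dt = 0: 0.324(1 - N*/483) = 0.0144·4.62, giving N* = 483·(1 - 0.205) = 384.
From dH/dt = 0: 0.000913·384 - 0.271 = 0.0436P*, so P* = 0.0794/0.0436 = 1.82.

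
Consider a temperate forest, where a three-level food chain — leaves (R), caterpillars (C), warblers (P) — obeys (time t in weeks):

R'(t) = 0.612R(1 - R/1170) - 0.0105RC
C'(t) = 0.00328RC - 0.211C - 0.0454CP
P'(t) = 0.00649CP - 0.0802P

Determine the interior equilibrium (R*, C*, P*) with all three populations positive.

From dP/dt = 0: 0.00649C* = 0.0802, so C* = 12.4.
From dR/dt = 0: 0.612(1 - R*/1170) = 0.0105·12.4, giving R* = 1170·(1 - 0.212) = 922.
From dC/dt = 0: 0.00328·922 - 0.211 = 0.0454P*, so P* = 2.81/0.0454 = 62.

R* ≈ 922, C* ≈ 12.4, P* ≈ 62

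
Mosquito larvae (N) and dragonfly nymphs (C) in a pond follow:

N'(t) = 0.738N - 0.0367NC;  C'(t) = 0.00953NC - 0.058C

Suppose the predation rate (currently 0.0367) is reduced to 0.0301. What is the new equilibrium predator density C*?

C* ≈ 24.5

At the interior fixed point, setting dN/dt = 0 with N > 0 fixes C* = (prey growth rate)/(NC coefficient) — independent of the other coefficients.
With the change, C* = 0.738/0.0301 = 24.5; it rises from 20.1.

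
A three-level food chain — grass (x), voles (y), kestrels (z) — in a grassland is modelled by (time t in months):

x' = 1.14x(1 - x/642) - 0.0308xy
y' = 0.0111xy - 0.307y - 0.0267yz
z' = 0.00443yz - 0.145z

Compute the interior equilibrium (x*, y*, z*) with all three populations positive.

From dz/dt = 0: 0.00443y* = 0.145, so y* = 32.7.
From dx/dt = 0: 1.14(1 - x*/642) = 0.0308·32.7, giving x* = 642·(1 - 0.884) = 74.3.
From dy/dt = 0: 0.0111·74.3 - 0.307 = 0.0267z*, so z* = 0.517/0.0267 = 19.4.

x* ≈ 74.3, y* ≈ 32.7, z* ≈ 19.4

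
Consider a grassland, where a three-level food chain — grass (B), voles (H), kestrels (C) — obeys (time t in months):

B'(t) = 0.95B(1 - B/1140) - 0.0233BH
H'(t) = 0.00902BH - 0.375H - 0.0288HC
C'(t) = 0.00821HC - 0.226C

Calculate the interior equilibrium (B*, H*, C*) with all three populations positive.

From dC/dt = 0: 0.00821H* = 0.226, so H* = 27.5.
From dB/dt = 0: 0.95(1 - B*/1140) = 0.0233·27.5, giving B* = 1140·(1 - 0.675) = 370.
From dH/dt = 0: 0.00902·370 - 0.375 = 0.0288C*, so C* = 2.97/0.0288 = 103.

B* ≈ 370, H* ≈ 27.5, C* ≈ 103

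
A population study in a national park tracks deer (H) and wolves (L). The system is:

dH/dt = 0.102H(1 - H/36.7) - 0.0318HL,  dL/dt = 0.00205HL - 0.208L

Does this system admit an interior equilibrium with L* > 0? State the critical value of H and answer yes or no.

The predator equation gives dL/dt > 0 only when H > 0.208/0.00205 = 101.
Without the predator, H → K = 36.7. Since 36.7 < 101, the predator cannot invade.

Threshold H = 101; K < 101, so no, the predator goes extinct.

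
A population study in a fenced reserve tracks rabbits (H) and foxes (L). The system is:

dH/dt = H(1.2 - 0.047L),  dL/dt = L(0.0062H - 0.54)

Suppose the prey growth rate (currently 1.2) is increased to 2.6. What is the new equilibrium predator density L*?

L* ≈ 55.3

At the interior fixed point, setting dH/dt = 0 with H > 0 fixes L* = (prey growth rate)/(HL coefficient) — independent of the other coefficients.
With the change, L* = 2.6/0.047 = 55.3; it rises from 25.5.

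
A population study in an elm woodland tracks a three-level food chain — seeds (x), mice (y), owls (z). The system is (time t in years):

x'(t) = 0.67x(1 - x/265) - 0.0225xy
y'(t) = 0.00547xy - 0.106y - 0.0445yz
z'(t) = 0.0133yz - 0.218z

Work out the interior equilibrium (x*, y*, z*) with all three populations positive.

x* ≈ 119, y* ≈ 16.4, z* ≈ 12.3

From dz/dt = 0: 0.0133y* = 0.218, so y* = 16.4.
From dx/dt = 0: 0.67(1 - x*/265) = 0.0225·16.4, giving x* = 265·(1 - 0.55) = 119.
From dy/dt = 0: 0.00547·119 - 0.106 = 0.0445z*, so z* = 0.546/0.0445 = 12.3.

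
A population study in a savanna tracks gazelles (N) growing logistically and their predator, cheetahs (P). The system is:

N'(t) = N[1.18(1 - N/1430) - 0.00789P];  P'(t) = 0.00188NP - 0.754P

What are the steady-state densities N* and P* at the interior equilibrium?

N* ≈ 401, P* ≈ 108

From dP/dt = 0 with P > 0: 0.00188N* = 0.754, so N* = 401.
Substitute into dN/dt = 0: 1.18(1 - 401/1430) = 0.00789P*.
The bracket is 0.72, giving P* = 0.849/0.00789 = 108.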